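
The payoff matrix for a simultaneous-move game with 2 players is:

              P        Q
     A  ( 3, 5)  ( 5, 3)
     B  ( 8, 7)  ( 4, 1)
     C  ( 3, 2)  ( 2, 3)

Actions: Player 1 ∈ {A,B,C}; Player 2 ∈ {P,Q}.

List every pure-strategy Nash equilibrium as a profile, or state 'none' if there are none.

Nash profiles: (B,P)

(A,P): not NE [P1→B gives 8>3]
(A,Q): not NE [P2→P gives 5>3]
(B,P): NE
(B,Q): not NE [P1→A gives 5>4; P2→P gives 7>1]
(C,P): not NE [P1→B gives 8>3; P2→Q gives 3>2]
(C,Q): not NE [P1→A gives 5>2]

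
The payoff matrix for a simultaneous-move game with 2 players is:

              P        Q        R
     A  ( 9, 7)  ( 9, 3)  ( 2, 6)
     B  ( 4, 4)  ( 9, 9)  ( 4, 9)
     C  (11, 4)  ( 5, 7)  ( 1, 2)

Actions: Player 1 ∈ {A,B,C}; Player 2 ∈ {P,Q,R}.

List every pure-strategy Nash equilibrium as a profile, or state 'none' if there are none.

(A,P): not NE [P1→C gives 11>9]
(A,Q): not NE [P2→P gives 7>3]
(A,R): not NE [P1→B gives 4>2; P2→P gives 7>6]
(B,P): not NE [P1→C gives 11>4; P2→R gives 9>4]
(B,Q): NE
(B,R): NE
(C,P): not NE [P2→Q gives 7>4]
(C,Q): not NE [P1→B gives 9>5]
(C,R): not NE [P1→B gives 4>1; P2→Q gives 7>2]

Nash profiles: (B,Q), (B,R)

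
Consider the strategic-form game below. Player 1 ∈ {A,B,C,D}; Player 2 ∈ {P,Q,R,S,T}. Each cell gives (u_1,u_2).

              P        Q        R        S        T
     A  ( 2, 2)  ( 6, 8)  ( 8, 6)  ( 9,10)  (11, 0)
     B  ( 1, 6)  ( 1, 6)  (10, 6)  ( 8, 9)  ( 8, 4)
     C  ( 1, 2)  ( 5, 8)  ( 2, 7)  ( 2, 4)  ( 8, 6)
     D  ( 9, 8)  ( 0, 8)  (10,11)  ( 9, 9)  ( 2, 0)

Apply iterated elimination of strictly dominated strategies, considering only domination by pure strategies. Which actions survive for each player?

Survivors P1:{A,B,D} P2:{R,S}

P1 drop C (A beats it: P:2>1 Q:6>5 R:8>2 S:9>2 T:11>8)
P2 drop P (S beats it: A:10>2 B:9>6 D:9>8)
P2 drop Q (S beats it: A:10>8 B:9>6 D:9>8)
P2 drop T (R beats it: A:6>0 B:6>4 D:11>0)
P1→{A,B,D} P2→{R,S}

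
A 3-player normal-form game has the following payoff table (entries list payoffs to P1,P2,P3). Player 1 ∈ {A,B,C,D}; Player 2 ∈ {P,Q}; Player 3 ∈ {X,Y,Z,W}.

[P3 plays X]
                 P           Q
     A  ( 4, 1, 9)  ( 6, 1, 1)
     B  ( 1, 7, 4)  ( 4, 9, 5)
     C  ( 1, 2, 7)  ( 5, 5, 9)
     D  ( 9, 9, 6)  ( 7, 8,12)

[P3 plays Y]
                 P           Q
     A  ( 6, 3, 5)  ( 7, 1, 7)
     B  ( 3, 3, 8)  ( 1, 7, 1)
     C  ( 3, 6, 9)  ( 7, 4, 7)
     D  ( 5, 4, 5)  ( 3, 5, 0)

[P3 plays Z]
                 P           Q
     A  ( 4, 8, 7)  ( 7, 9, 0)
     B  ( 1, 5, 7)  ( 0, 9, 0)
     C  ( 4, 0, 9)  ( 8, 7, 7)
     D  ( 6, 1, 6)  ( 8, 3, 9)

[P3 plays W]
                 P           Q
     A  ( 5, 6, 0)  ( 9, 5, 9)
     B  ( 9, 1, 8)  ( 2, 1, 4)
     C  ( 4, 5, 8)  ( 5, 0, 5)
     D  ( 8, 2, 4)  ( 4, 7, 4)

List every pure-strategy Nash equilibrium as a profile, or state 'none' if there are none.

NE set: (B,P,W), (D,P,X)

(A,P,X): not NE [P1→D gives 9>4]
(A,P,Y): not NE [P3→X gives 9>5]
(A,P,Z): not NE [P1→D gives 6>4; P2→Q gives 9>8; P3→X gives 9>7]
(A,P,W): not NE [P1→B gives 9>5; P3→X gives 9>0]
(A,Q,X): not NE [P1→D gives 7>6; P3→W gives 9>1]
(A,Q,Y): not NE [P2→P gives 3>1; P3→W gives 9>7]
(A,Q,Z): not NE [P1→D gives 8>7; P3→W gives 9>0]
(A,Q,W): not NE [P2→P gives 6>5]
(B,P,X): not NE [P1→D gives 9>1; P2→Q gives 9>7; P3→W gives 8>4]
(B,P,Y): not NE [P1→A gives 6>3; P2→Q gives 7>3]
(B,P,Z): not NE [P1→D gives 6>1; P2→Q gives 9>5; P3→W gives 8>7]
(B,P,W): NE
(B,Q,X): not NE [P1→D gives 7>4]
(B,Q,Y): not NE [P1→C gives 7>1; P3→X gives 5>1]
(B,Q,Z): not NE [P1→D gives 8>0; P3→X gives 5>0]
(B,Q,W): not NE [P1→A gives 9>2; P3→X gives 5>4]
(C,P,X): not NE [P1→D gives 9>1; P2→Q gives 5>2; P3→Z gives 9>7]
(C,P,Y): not NE [P1→A gives 6>3]
(C,P,Z): not NE [P1→D gives 6>4; P2→Q gives 7>0]
(C,P,W): not NE [P1→B gives 9>4; P3→Z gives 9>8]
(C,Q,X): not NE [P1→D gives 7>5]
(C,Q,Y): not NE [P2→P gives 6>4; P3→X gives 9>7]
(C,Q,Z): not NE [P3→X gives 9>7]
(C,Q,W): not NE [P1→A gives 9>5; P2→P gives 5>0; P3→X gives 9>5]
(D,P,X): NE
(D,P,Y): not NE [P1→A gives 6>5; P2→Q gives 5>4; P3→Z gives 6>5]
(D,P,Z): not NE [P2→Q gives 3>1]
(D,P,W): not NE [P1→B gives 9>8; P2→Q gives 7>2; P3→Z gives 6>4]
(D,Q,X): not NE [P2→P gives 9>8]
(D,Q,Y): not NE [P1→C gives 7>3; P3→X gives 12>0]
(D,Q,Z): not NE [P3→X gives 12>9]
(D,Q,W): not NE [P1→A gives 9>4; P3→X gives 12>4]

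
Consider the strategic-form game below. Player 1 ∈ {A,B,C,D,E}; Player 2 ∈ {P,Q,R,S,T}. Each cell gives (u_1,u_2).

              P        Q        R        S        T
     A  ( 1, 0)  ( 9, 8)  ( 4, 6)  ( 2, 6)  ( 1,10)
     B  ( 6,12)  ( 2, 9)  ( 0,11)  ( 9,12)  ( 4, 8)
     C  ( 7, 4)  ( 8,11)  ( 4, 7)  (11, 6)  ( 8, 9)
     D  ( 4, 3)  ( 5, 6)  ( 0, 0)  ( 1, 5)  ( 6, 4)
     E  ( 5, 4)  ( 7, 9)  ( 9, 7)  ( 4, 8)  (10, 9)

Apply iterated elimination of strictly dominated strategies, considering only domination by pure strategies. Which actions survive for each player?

P1 drop B (C beats it: P:7>6 Q:8>2 R:4>0 S:11>9 T:8>4)
P1 drop D (C beats it: P:7>4 Q:8>5 R:4>0 S:11>1 T:8>6)
P2 drop P (Q beats it: A:8>0 C:11>4 E:9>4)
P2 drop R (Q beats it: A:8>6 C:11>7 E:9>7)
P2 drop S (Q beats it: A:8>6 C:11>6 E:9>8)
P1→{A,C,E} P2→{Q,T}

Survivors P1:{A,C,E} P2:{Q,T}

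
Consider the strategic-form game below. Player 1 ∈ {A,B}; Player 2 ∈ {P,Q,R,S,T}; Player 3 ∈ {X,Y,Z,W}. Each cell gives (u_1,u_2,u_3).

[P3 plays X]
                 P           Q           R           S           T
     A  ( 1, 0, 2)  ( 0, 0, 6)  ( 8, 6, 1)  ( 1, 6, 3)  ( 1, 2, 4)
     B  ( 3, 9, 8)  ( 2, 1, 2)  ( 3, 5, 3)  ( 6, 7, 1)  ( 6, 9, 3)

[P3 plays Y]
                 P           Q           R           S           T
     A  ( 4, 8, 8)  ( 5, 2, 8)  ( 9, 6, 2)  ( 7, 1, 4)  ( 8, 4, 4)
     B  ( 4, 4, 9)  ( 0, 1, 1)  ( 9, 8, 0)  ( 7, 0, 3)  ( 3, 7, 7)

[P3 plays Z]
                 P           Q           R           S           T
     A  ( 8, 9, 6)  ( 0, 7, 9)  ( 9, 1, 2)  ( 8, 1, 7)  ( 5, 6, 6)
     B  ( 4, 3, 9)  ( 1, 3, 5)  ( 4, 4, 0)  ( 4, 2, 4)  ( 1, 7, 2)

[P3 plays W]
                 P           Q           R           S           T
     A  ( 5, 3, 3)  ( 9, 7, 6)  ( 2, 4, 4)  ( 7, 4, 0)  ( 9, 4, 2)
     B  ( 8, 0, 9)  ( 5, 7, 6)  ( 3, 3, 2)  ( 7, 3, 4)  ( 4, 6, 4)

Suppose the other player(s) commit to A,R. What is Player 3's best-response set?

P3 best: {W}

u_3(X vs A,R) = 1
u_3(Y vs A,R) = 2
u_3(Z vs A,R) = 2
u_3(W vs A,R) = 4
max payoff 4 at {W}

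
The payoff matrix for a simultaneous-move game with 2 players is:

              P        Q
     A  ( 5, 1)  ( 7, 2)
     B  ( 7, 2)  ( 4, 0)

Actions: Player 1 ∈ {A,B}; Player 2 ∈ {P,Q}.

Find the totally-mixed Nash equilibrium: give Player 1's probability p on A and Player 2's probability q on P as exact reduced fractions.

(p,q) = (2/3, 3/5)

P1 indiff ⇒ q·5+(1-q)·7 = q·7+(1-q)·4 ⇒ q(-2) = (1-q)(-3) ⇒ q = 3/5
P2 indiff ⇒ p·1+(1-p)·2 = p·2+(1-p)·0 ⇒ p(-1) = (1-p)(-2) ⇒ p = 2/3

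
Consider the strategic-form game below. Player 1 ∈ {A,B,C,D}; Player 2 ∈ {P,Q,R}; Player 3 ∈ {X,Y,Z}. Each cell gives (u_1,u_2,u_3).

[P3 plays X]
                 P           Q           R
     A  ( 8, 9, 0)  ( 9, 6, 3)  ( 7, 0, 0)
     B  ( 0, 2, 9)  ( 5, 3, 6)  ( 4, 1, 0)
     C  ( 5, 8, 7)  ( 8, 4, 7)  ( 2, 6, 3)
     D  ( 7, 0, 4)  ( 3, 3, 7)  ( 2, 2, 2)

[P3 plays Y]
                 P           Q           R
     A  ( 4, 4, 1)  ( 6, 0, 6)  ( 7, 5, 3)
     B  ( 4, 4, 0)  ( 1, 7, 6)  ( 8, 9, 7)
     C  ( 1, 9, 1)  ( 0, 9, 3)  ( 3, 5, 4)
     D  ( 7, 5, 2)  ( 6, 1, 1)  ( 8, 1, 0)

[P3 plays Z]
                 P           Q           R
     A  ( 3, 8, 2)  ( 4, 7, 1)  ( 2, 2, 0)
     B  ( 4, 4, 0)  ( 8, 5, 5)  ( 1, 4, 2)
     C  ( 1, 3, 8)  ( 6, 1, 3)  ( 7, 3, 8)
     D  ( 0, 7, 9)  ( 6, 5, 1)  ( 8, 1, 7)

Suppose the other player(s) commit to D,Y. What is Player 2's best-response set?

P2 best: {P}

u_2(P vs D,Y) = 5
u_2(Q vs D,Y) = 1
u_2(R vs D,Y) = 1
max payoff 5 at {P}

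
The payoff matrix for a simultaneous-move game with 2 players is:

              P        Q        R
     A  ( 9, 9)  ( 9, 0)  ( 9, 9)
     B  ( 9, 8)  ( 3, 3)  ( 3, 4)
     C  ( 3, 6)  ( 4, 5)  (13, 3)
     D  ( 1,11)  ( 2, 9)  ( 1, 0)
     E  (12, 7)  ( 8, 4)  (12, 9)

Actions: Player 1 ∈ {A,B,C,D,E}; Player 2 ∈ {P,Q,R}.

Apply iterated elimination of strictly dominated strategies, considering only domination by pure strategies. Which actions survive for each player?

IESDS → P1:{C,E} P2:{P,R}

P1 drop B (E beats it: P:12>9 Q:8>3 R:12>3)
P1 drop D (A beats it: P:9>1 Q:9>2 R:9>1)
P2 drop Q (P beats it: A:9>0 C:6>5 E:7>4)
P1 drop A (E beats it: P:12>9 R:12>9)
P1→{C,E} P2→{P,R}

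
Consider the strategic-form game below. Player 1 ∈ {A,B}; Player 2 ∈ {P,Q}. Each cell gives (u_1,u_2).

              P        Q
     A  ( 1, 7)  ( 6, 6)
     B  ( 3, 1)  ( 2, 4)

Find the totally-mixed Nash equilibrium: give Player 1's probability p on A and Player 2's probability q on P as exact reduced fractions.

(p,q) = (3/4, 2/3)

P1 indiff ⇒ q·1+(1-q)·6 = q·3+(1-q)·2 ⇒ q(-2) = (1-q)(-4) ⇒ q = 2/3
P2 indiff ⇒ p·7+(1-p)·1 = p·6+(1-p)·4 ⇒ p(1) = (1-p)(3) ⇒ p = 3/4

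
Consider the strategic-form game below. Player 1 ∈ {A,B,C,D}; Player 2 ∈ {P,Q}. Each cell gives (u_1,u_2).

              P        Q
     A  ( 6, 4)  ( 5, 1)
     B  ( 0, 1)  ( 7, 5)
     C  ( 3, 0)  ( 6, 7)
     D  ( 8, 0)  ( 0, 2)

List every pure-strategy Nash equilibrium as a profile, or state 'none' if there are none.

PSNE = {(B,Q)}

(A,P): not NE [P1→D gives 8>6]
(A,Q): not NE [P1→B gives 7>5; P2→P gives 4>1]
(B,P): not NE [P1→D gives 8>0; P2→Q gives 5>1]
(B,Q): NE
(C,P): not NE [P1→D gives 8>3; P2→Q gives 7>0]
(C,Q): not NE [P1→B gives 7>6]
(D,P): not NE [P2→Q gives 2>0]
(D,Q): not NE [P1→B gives 7>0]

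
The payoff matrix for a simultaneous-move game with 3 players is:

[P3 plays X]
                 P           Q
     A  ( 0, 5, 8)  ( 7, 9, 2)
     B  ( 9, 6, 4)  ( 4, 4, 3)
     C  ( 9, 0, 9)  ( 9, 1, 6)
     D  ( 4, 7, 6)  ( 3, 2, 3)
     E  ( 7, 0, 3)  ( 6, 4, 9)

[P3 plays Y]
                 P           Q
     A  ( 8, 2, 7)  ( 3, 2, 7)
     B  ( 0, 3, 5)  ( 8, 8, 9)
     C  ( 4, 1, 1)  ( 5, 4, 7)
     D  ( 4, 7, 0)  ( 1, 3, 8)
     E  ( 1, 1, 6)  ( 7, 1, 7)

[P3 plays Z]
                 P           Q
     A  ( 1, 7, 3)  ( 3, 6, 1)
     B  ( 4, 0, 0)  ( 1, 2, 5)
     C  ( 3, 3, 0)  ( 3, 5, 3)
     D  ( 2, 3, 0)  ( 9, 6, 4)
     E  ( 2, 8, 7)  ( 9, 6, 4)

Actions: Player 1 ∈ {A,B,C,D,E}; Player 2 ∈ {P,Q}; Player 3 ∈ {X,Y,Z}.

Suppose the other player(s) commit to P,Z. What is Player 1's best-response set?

argmax u_1 = {B}

u_1(A vs P,Z) = 1
u_1(B vs P,Z) = 4
u_1(C vs P,Z) = 3
u_1(D vs P,Z) = 2
u_1(E vs P,Z) = 2
max payoff 4 at {B}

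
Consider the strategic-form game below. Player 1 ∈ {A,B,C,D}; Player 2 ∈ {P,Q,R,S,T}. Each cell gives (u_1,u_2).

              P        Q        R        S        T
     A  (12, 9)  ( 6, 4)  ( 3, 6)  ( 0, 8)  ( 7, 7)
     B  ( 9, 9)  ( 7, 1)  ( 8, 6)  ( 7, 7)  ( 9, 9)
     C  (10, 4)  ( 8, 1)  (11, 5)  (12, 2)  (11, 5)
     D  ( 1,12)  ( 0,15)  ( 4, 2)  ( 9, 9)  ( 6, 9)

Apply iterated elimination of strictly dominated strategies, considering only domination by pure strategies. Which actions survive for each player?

P1 drop B (C beats it: P:10>9 Q:8>7 R:11>8 S:12>7 T:11>9)
P1 drop D (C beats it: P:10>1 Q:8>0 R:11>4 S:12>9 T:11>6)
P2 drop Q (P beats it: A:9>4 C:4>1)
P2 drop S (P beats it: A:9>8 C:4>2)
P1→{A,C} P2→{P,R,T}

Remaining: P1:{A,C} P2:{P,R,T}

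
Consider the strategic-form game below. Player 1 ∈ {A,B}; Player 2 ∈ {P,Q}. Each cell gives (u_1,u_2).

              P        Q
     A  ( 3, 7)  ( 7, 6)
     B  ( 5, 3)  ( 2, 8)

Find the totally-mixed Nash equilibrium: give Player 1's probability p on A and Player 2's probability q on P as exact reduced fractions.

(p,q) = (5/6, 5/7)

P1 indiff ⇒ q·3+(1-q)·7 = q·5+(1-q)·2 ⇒ q(-2) = (1-q)(-5) ⇒ q = 5/7
P2 indiff ⇒ p·7+(1-p)·3 = p·6+(1-p)·8 ⇒ p(1) = (1-p)(5) ⇒ p = 5/6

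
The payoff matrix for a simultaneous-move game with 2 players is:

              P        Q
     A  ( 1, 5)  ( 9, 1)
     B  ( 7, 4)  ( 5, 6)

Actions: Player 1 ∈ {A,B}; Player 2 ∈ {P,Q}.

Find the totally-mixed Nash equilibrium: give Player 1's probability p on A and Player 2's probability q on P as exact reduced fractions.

(p,q) = (1/3, 2/5)

P1 indiff ⇒ q·1+(1-q)·9 = q·7+(1-q)·5 ⇒ q(-6) = (1-q)(-4) ⇒ q = 2/5
P2 indiff ⇒ p·5+(1-p)·4 = p·1+(1-p)·6 ⇒ p(4) = (1-p)(2) ⇒ p = 1/3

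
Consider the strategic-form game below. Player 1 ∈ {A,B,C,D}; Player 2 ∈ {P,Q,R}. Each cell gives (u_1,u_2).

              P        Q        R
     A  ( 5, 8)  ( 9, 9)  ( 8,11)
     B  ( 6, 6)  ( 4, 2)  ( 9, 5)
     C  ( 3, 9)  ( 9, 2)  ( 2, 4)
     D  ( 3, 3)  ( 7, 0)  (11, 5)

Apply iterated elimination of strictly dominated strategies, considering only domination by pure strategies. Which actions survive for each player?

IESDS → P1:{B,D} P2:{P,R}

P2 drop Q (R beats it: A:11>9 B:5>2 C:4>2 D:5>0)
P1 drop A (B beats it: P:6>5 R:9>8)
P1 drop C (B beats it: P:6>3 R:9>2)
P1→{B,D} P2→{P,R}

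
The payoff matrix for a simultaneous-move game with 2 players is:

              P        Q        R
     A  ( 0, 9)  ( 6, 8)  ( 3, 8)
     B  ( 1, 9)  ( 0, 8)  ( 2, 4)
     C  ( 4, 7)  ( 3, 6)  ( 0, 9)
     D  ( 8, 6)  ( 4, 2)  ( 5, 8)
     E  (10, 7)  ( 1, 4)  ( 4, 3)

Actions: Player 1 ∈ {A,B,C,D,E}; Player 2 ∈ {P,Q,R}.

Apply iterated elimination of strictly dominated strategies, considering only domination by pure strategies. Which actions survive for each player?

P1 drop B (D beats it: P:8>1 Q:4>0 R:5>2)
P1 drop C (D beats it: P:8>4 Q:4>3 R:5>0)
P2 drop Q (P beats it: A:9>8 D:6>2 E:7>4)
P1 drop A (D beats it: P:8>0 R:5>3)
P1→{D,E} P2→{P,R}

Survivors P1:{D,E} P2:{P,R}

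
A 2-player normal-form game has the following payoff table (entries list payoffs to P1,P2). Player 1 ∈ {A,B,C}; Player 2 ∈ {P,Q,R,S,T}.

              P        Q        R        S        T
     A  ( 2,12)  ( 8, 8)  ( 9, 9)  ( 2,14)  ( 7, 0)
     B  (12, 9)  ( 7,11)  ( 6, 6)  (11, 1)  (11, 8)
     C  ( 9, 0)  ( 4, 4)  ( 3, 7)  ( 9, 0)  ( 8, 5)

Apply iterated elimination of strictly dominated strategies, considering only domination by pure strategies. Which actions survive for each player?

P1 drop C (B beats it: P:12>9 Q:7>4 R:6>3 S:11>9 T:11>8)
P2 drop R (P beats it: A:12>9 B:9>6)
P2 drop T (P beats it: A:12>0 B:9>8)
P1→{A,B} P2→{P,Q,S}

Survivors P1:{A,B} P2:{P,Q,S}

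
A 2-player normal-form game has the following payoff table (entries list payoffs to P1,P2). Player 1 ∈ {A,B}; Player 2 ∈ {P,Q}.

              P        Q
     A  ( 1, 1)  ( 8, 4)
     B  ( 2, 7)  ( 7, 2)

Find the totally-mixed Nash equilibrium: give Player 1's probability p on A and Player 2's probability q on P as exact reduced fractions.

P1 indiff ⇒ q·1+(1-q)·8 = q·2+(1-q)·7 ⇒ q(-1) = (1-q)(-1) ⇒ q = 1/2
P2 indiff ⇒ p·1+(1-p)·7 = p·4+(1-p)·2 ⇒ p(-3) = (1-p)(-5) ⇒ p = 5/8

P1 mixes 5/8 on A; P2 mixes 1/2 on P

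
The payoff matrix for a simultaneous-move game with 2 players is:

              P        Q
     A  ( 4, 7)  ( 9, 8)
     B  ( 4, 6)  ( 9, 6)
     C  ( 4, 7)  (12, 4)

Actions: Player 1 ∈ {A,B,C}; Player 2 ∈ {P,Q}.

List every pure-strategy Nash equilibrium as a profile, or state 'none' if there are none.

PSNE = {(B,P), (C,P)}

(A,P): not NE [P2→Q gives 8>7]
(A,Q): not NE [P1→C gives 12>9]
(B,P): NE
(B,Q): not NE [P1→C gives 12>9]
(C,P): NE
(C,Q): not NE [P2→P gives 7>4]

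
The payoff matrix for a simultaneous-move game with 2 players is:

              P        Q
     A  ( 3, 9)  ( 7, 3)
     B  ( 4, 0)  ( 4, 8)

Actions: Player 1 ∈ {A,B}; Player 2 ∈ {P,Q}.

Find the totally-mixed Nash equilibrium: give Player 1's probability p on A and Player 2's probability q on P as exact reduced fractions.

P1 mixes 4/7 on A; P2 mixes 3/4 on P

P1 indiff ⇒ q·3+(1-q)·7 = q·4+(1-q)·4 ⇒ q(-1) = (1-q)(-3) ⇒ q = 3/4
P2 indiff ⇒ p·9+(1-p)·0 = p·3+(1-p)·8 ⇒ p(6) = (1-p)(8) ⇒ p = 4/7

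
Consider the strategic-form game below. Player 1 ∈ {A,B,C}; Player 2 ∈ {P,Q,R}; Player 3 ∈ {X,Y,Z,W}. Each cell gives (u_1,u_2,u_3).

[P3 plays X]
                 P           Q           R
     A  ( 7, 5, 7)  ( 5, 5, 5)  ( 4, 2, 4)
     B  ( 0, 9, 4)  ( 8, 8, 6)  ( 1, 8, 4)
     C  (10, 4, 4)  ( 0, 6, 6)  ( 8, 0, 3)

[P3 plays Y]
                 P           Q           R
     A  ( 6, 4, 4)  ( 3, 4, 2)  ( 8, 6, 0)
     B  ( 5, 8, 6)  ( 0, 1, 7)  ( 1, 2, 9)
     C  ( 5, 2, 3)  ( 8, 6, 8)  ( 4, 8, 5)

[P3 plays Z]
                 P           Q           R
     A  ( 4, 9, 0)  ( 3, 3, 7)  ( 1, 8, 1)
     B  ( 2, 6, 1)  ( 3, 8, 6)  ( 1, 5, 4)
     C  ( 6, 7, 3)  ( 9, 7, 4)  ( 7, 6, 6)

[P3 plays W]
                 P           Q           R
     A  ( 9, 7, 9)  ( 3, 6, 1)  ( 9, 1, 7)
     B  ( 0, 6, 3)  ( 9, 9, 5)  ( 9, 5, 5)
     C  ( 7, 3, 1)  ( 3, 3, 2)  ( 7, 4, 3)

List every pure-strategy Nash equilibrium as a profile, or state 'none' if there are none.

(A,P,X): not NE [P1→C gives 10>7; P3→W gives 9>7]
(A,P,Y): not NE [P2→R gives 6>4; P3→W gives 9>4]
(A,P,Z): not NE [P1→C gives 6>4; P3→W gives 9>0]
(A,P,W): NE
(A,Q,X): not NE [P1→B gives 8>5; P3→Z gives 7>5]
(A,Q,Y): not NE [P1→C gives 8>3; P2→R gives 6>4; P3→Z gives 7>2]
(A,Q,Z): not NE [P1→C gives 9>3; P2→P gives 9>3]
(A,Q,W): not NE [P1→B gives 9>3; P2→P gives 7>6; P3→Z gives 7>1]
(A,R,X): not NE [P1→C gives 8>4; P2→Q gives 5>2; P3→W gives 7>4]
(A,R,Y): not NE [P3→W gives 7>0]
(A,R,Z): not NE [P1→C gives 7>1; P2→P gives 9>8; P3→W gives 7>1]
(A,R,W): not NE [P2→P gives 7>1]
(B,P,X): not NE [P1→C gives 10>0; P3→Y gives 6>4]
(B,P,Y): not NE [P1→A gives 6>5]
(B,P,Z): not NE [P1→C gives 6>2; P2→Q gives 8>6; P3→Y gives 6>1]
(B,P,W): not NE [P1→A gives 9>0; P2→Q gives 9>6; P3→Y gives 6>3]
(B,Q,X): not NE [P2→P gives 9>8; P3→Y gives 7>6]
(B,Q,Y): not NE [P1→C gives 8>0; P2→P gives 8>1]
(B,Q,Z): not NE [P1→C gives 9>3; P3→Y gives 7>6]
(B,Q,W): not NE [P3→Y gives 7>5]
(B,R,X): not NE [P1→C gives 8>1; P2→P gives 9>8; P3→Y gives 9>4]
(B,R,Y): not NE [P1→A gives 8>1; P2→P gives 8>2]
(B,R,Z): not NE [P1→C gives 7>1; P2→Q gives 8>5; P3→Y gives 9>4]
(B,R,W): not NE [P2→Q gives 9>5; P3→Y gives 9>5]
(C,P,X): not NE [P2→Q gives 6>4]
(C,P,Y): not NE [P1→A gives 6>5; P2→R gives 8>2; P3→X gives 4>3]
(C,P,Z): not NE [P3→X gives 4>3]
(C,P,W): not NE [P1→A gives 9>7; P2→R gives 4>3; P3→X gives 4>1]
(C,Q,X): not NE [P1→B gives 8>0; P3→Y gives 8>6]
(C,Q,Y): not NE [P2→R gives 8>6]
(C,Q,Z): not NE [P3→Y gives 8>4]
(C,Q,W): not NE [P1→B gives 9>3; P2→R gives 4>3; P3→Y gives 8>2]
(C,R,X): not NE [P2→Q gives 6>0; P3→Z gives 6>3]
(C,R,Y): not NE [P1→A gives 8>4; P3→Z gives 6>5]
(C,R,Z): not NE [P2→Q gives 7>6]
(C,R,W): not NE [P1→B gives 9>7; P3→Z gives 6>3]

Nash profiles: (A,P,W)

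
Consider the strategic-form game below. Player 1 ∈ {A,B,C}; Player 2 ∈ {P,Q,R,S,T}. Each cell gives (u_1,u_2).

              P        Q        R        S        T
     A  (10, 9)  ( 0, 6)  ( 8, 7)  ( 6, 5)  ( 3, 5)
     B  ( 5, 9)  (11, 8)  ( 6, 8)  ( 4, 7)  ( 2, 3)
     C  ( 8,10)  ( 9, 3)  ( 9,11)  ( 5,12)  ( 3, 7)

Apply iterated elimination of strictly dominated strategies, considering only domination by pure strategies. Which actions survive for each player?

P2 drop Q (P beats it: A:9>6 B:9>8 C:10>3)
P1 drop B (A beats it: P:10>5 R:8>6 S:6>4 T:3>2)
P2 drop T (P beats it: A:9>5 C:10>7)
P1→{A,C} P2→{P,R,S}

IESDS → P1:{A,C} P2:{P,R,S}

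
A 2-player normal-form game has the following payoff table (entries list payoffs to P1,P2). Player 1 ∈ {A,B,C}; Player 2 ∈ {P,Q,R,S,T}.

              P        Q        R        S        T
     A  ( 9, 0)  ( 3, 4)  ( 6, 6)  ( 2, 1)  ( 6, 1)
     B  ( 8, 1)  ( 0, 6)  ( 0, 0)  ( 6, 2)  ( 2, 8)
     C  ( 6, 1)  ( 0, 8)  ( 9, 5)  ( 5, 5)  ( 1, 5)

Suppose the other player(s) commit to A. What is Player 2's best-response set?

P2 best: {R}

u_2(P vs A) = 0
u_2(Q vs A) = 4
u_2(R vs A) = 6
u_2(S vs A) = 1
u_2(T vs A) = 1
max payoff 6 at {R}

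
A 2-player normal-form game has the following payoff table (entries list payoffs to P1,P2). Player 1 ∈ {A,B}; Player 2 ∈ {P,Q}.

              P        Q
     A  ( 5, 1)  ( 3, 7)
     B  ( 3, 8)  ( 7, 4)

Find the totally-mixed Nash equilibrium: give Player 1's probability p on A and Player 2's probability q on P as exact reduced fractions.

(p,q) = (2/5, 2/3)

P1 indiff ⇒ q·5+(1-q)·3 = q·3+(1-q)·7 ⇒ q(2) = (1-q)(4) ⇒ q = 2/3
P2 indiff ⇒ p·1+(1-p)·8 = p·7+(1-p)·4 ⇒ p(-6) = (1-p)(-4) ⇒ p = 2/5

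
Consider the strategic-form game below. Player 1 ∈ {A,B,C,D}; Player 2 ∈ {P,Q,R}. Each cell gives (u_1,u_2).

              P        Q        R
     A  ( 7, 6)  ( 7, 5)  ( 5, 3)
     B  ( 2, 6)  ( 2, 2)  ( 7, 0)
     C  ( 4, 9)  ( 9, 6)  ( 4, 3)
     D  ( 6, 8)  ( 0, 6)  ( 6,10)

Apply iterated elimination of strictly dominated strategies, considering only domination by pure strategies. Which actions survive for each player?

IESDS → P1:{A,B,D} P2:{P,R}

P2 drop Q (P beats it: A:6>5 B:6>2 C:9>6 D:8>6)
P1 drop C (A beats it: P:7>4 R:5>4)
P1→{A,B,D} P2→{P,R}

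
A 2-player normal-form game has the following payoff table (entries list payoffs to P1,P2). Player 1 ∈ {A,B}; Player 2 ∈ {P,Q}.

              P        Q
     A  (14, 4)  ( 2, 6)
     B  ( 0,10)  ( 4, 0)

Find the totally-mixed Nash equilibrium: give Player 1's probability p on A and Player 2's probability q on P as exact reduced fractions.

P1 indiff ⇒ q·14+(1-q)·2 = q·0+(1-q)·4 ⇒ q(14) = (1-q)(2) ⇒ q = 1/8
P2 indiff ⇒ p·4+(1-p)·10 = p·6+(1-p)·0 ⇒ p(-2) = (1-p)(-10) ⇒ p = 5/6

p=5/6, q=1/8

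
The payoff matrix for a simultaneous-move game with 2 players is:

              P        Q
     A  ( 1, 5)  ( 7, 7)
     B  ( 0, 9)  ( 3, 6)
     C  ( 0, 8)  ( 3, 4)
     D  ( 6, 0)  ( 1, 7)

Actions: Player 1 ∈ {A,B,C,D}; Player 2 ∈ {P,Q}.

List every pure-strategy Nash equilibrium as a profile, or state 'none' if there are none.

(A,P): not NE [P1→D gives 6>1; P2→Q gives 7>5]
(A,Q): NE
(B,P): not NE [P1→D gives 6>0]
(B,Q): not NE [P1→A gives 7>3; P2→P gives 9>6]
(C,P): not NE [P1→D gives 6>0]
(C,Q): not NE [P1→A gives 7>3; P2→P gives 8>4]
(D,P): not NE [P2→Q gives 7>0]
(D,Q): not NE [P1→A gives 7>1]

NE set: (A,Q)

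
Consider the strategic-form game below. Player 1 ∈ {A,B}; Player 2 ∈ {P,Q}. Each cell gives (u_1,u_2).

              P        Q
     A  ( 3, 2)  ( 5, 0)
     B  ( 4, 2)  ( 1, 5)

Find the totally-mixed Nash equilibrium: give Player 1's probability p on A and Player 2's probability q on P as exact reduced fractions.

P1 indiff ⇒ q·3+(1-q)·5 = q·4+(1-q)·1 ⇒ q(-1) = (1-q)(-4) ⇒ q = 4/5
P2 indiff ⇒ p·2+(1-p)·2 = p·0+(1-p)·5 ⇒ p(2) = (1-p)(3) ⇒ p = 3/5

p=3/5, q=4/5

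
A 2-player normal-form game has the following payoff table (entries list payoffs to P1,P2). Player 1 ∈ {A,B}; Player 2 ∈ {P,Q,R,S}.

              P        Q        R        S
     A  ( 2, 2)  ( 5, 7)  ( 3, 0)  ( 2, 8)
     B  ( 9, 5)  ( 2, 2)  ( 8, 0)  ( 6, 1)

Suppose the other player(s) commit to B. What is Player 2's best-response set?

u_2(P vs B) = 5
u_2(Q vs B) = 2
u_2(R vs B) = 0
u_2(S vs B) = 1
max payoff 5 at {P}

argmax u_2 = {P}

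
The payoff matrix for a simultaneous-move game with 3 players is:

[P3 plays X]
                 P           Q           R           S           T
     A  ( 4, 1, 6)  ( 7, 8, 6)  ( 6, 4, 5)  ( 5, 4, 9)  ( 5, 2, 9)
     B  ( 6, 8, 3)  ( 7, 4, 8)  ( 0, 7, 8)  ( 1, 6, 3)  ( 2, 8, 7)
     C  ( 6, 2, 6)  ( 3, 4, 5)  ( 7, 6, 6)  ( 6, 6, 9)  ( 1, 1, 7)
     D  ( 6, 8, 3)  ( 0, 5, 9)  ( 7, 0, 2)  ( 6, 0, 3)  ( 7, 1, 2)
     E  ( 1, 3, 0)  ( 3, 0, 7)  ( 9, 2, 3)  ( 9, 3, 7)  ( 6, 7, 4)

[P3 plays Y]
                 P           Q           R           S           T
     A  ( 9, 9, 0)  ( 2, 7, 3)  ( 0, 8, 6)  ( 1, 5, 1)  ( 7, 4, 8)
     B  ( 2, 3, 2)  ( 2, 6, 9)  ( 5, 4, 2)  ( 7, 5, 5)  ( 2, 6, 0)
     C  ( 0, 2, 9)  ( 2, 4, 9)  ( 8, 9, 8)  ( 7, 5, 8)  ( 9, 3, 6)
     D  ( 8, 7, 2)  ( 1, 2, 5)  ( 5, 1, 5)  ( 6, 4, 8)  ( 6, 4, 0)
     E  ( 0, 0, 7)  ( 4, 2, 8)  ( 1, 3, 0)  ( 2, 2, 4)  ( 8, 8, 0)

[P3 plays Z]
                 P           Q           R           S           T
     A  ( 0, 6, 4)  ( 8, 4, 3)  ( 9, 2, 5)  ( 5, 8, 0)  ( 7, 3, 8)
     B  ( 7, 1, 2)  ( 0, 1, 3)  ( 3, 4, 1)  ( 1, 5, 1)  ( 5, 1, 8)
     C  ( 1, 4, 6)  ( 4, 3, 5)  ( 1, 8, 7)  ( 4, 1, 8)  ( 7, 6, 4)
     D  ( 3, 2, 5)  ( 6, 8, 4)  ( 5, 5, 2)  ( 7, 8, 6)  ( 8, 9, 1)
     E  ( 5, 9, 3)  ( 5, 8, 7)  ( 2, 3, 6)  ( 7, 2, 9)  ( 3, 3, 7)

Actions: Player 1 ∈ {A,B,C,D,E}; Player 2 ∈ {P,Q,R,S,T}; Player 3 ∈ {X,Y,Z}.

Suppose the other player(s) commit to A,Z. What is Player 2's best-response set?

BR_2 = {S}

u_2(P vs A,Z) = 6
u_2(Q vs A,Z) = 4
u_2(R vs A,Z) = 2
u_2(S vs A,Z) = 8
u_2(T vs A,Z) = 3
max payoff 8 at {S}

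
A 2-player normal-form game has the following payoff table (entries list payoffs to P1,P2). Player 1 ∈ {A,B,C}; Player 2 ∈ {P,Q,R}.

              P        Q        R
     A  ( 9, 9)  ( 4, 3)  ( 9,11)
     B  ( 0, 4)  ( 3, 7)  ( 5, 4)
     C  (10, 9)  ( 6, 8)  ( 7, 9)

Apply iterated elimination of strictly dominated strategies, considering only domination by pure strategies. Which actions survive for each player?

P1 drop B (A beats it: P:9>0 Q:4>3 R:9>5)
P2 drop Q (P beats it: A:9>3 C:9>8)
P1→{A,C} P2→{P,R}

IESDS → P1:{A,C} P2:{P,R}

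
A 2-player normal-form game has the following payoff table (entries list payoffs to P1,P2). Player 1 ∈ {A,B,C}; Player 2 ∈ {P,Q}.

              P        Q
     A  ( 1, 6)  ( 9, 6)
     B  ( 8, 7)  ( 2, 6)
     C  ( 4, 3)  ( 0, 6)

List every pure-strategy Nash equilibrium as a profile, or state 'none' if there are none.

(A,P): not NE [P1→B gives 8>1]
(A,Q): NE
(B,P): NE
(B,Q): not NE [P1→A gives 9>2; P2→P gives 7>6]
(C,P): not NE [P1→B gives 8>4; P2→Q gives 6>3]
(C,Q): not NE [P1→A gives 9>0]

PSNE = {(A,Q), (B,P)}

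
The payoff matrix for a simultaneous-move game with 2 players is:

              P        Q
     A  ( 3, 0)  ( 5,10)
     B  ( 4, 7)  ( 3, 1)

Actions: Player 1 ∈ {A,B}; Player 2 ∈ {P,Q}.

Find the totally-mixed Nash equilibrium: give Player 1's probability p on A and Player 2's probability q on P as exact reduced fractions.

P1 indiff ⇒ q·3+(1-q)·5 = q·4+(1-q)·3 ⇒ q(-1) = (1-q)(-2) ⇒ q = 2/3
P2 indiff ⇒ p·0+(1-p)·7 = p·10+(1-p)·1 ⇒ p(-10) = (1-p)(-6) ⇒ p = 3/8

P1 mixes 3/8 on A; P2 mixes 2/3 on P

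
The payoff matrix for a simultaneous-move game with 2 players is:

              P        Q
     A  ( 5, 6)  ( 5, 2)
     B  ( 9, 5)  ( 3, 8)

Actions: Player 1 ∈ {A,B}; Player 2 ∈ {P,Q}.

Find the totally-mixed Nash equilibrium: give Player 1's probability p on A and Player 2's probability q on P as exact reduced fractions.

P1 indiff ⇒ q·5+(1-q)·5 = q·9+(1-q)·3 ⇒ q(-4) = (1-q)(-2) ⇒ q = 1/3
P2 indiff ⇒ p·6+(1-p)·5 = p·2+(1-p)·8 ⇒ p(4) = (1-p)(3) ⇒ p = 3/7

p=3/7, q=1/3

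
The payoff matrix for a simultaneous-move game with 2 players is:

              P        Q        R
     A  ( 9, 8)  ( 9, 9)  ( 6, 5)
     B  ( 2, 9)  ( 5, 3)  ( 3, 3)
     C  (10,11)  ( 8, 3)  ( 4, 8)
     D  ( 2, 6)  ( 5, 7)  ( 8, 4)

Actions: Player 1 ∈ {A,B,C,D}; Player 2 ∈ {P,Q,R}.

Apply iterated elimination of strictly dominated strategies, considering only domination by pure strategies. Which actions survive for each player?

IESDS → P1:{A,C} P2:{P,Q}

P1 drop B (A beats it: P:9>2 Q:9>5 R:6>3)
P2 drop R (P beats it: A:8>5 C:11>8 D:6>4)
P1 drop D (A beats it: P:9>2 Q:9>5)
P1→{A,C} P2→{P,Q}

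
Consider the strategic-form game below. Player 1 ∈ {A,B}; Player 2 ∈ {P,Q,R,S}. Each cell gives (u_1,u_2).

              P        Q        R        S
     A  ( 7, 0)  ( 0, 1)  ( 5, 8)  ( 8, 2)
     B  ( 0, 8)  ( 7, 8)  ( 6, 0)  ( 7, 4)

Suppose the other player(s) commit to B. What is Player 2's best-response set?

BR_2 = {P,Q}

u_2(P vs B) = 8
u_2(Q vs B) = 8
u_2(R vs B) = 0
u_2(S vs B) = 4
max payoff 8 at {P,Q}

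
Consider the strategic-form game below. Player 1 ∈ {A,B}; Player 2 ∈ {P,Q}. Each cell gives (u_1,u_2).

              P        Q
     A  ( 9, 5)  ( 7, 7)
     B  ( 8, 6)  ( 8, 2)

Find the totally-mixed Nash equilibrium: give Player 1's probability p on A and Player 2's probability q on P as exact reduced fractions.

p=2/3, q=1/2

P1 indiff ⇒ q·9+(1-q)·7 = q·8+(1-q)·8 ⇒ q(1) = (1-q)(1) ⇒ q = 1/2
P2 indiff ⇒ p·5+(1-p)·6 = p·7+(1-p)·2 ⇒ p(-2) = (1-p)(-4) ⇒ p = 2/3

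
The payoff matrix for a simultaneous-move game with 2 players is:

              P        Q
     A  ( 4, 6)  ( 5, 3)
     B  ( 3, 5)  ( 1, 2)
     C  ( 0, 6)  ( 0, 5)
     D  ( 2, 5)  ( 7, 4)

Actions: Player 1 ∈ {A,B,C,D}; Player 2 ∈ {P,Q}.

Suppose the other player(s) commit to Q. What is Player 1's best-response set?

u_1(A vs Q) = 5
u_1(B vs Q) = 1
u_1(C vs Q) = 0
u_1(D vs Q) = 7
max payoff 7 at {D}

BR_1 = {D}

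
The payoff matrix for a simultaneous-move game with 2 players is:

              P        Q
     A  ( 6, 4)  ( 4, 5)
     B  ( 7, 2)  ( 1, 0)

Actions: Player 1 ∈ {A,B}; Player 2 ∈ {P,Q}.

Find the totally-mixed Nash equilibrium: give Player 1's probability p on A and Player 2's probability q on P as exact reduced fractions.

P1 indiff ⇒ q·6+(1-q)·4 = q·7+(1-q)·1 ⇒ q(-1) = (1-q)(-3) ⇒ q = 3/4
P2 indiff ⇒ p·4+(1-p)·2 = p·5+(1-p)·0 ⇒ p(-1) = (1-p)(-2) ⇒ p = 2/3

P1 mixes 2/3 on A; P2 mixes 3/4 on P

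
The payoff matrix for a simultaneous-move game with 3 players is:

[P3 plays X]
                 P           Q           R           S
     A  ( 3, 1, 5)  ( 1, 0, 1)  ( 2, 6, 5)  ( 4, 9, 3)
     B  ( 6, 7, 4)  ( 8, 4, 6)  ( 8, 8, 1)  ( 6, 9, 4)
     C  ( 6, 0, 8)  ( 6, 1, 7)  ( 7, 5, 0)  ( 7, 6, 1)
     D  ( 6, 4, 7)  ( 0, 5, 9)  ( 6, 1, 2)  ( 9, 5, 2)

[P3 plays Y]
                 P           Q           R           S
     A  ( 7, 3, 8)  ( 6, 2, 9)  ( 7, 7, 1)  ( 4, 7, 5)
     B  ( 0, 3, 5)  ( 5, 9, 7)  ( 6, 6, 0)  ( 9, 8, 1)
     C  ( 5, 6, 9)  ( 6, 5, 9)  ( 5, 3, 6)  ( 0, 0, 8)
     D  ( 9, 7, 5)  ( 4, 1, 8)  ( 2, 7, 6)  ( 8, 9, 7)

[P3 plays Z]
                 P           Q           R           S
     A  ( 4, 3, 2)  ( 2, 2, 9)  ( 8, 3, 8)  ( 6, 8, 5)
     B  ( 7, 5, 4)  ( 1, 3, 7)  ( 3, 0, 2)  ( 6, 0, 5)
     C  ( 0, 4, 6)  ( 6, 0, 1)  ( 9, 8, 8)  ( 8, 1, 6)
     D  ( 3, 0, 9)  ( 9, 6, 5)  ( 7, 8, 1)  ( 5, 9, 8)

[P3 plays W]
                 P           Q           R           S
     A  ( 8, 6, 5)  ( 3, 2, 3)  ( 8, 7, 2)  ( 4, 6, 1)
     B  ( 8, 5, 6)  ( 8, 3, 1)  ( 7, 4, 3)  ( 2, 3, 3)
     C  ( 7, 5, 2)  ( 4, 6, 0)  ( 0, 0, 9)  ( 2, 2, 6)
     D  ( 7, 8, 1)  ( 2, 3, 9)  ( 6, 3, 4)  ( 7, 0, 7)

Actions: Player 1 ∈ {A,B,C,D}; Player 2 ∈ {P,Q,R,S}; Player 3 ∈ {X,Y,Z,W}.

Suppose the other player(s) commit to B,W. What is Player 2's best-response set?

BR_2 = {P}

u_2(P vs B,W) = 5
u_2(Q vs B,W) = 3
u_2(R vs B,W) = 4
u_2(S vs B,W) = 3
max payoff 5 at {P}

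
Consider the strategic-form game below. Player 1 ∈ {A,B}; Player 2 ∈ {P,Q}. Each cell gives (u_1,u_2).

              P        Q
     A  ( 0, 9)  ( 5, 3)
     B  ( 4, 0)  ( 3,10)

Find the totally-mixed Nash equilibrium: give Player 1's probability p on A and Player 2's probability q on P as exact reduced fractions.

p=5/8, q=1/3

P1 indiff ⇒ q·0+(1-q)·5 = q·4+(1-q)·3 ⇒ q(-4) = (1-q)(-2) ⇒ q = 1/3
P2 indiff ⇒ p·9+(1-p)·0 = p·3+(1-p)·10 ⇒ p(6) = (1-p)(10) ⇒ p = 5/8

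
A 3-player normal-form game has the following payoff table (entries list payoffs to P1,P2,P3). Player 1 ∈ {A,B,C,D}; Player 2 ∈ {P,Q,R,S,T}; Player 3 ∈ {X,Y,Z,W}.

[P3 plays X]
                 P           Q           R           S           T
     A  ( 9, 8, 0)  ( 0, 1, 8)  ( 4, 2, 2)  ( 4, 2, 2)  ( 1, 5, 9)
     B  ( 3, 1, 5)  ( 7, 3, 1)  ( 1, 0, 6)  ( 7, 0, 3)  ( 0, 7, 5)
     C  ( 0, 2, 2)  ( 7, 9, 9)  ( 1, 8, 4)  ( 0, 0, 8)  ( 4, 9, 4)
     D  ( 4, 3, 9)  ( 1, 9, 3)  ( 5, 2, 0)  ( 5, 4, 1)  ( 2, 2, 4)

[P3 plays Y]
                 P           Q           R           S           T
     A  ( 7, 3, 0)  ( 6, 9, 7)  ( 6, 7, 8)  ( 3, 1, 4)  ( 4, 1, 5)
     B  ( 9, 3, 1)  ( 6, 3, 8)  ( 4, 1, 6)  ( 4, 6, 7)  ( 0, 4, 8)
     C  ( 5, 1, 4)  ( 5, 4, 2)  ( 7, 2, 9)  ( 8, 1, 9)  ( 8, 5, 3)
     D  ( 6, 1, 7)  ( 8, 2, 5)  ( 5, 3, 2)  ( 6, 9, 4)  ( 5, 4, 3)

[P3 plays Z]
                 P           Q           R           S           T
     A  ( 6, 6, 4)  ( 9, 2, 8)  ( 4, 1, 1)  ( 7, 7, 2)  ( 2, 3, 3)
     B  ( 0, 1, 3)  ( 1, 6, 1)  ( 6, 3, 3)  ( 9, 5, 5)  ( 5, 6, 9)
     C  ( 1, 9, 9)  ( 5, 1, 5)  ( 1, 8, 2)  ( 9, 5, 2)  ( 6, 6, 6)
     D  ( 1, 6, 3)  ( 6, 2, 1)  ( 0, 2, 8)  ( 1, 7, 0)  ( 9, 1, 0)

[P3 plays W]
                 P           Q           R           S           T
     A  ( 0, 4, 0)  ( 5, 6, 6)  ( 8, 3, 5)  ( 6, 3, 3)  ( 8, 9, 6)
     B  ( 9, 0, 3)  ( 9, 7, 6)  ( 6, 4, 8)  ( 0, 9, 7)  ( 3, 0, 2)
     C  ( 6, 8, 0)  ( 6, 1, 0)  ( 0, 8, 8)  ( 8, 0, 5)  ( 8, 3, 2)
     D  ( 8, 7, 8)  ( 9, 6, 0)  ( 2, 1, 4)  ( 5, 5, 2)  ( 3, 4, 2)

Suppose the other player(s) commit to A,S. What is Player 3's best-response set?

BR_3 = {Y}

u_3(X vs A,S) = 2
u_3(Y vs A,S) = 4
u_3(Z vs A,S) = 2
u_3(W vs A,S) = 3
max payoff 4 at {Y}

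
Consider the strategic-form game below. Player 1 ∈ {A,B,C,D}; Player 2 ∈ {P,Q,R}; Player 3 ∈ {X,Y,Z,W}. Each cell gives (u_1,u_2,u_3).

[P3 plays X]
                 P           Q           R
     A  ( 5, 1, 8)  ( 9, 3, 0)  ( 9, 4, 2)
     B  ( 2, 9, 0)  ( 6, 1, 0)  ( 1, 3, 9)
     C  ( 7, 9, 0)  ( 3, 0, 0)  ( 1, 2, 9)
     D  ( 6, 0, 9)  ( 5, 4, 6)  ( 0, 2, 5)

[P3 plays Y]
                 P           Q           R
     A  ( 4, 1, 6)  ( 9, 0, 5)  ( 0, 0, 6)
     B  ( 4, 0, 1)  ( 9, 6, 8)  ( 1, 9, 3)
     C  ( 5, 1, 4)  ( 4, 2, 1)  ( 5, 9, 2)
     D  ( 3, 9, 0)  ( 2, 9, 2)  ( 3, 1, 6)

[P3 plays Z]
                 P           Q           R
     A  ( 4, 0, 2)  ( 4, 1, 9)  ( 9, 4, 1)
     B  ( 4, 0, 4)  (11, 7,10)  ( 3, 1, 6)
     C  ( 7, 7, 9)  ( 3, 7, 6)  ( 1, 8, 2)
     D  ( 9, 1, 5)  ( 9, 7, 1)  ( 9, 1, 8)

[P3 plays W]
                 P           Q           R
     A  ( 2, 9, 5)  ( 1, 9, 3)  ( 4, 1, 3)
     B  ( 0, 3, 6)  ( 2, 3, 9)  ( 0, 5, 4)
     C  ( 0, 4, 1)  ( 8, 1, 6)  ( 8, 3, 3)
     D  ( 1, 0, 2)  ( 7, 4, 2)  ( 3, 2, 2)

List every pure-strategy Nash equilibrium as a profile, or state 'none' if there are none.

(A,P,X): not NE [P1→C gives 7>5; P2→R gives 4>1]
(A,P,Y): not NE [P1→C gives 5>4; P3→X gives 8>6]
(A,P,Z): not NE [P1→D gives 9>4; P2→R gives 4>0; P3→X gives 8>2]
(A,P,W): not NE [P3→X gives 8>5]
(A,Q,X): not NE [P2→R gives 4>3; P3→Z gives 9>0]
(A,Q,Y): not NE [P2→P gives 1>0; P3→Z gives 9>5]
(A,Q,Z): not NE [P1→B gives 11>4; P2→R gives 4>1]
(A,Q,W): not NE [P1→C gives 8>1; P3→Z gives 9>3]
(A,R,X): not NE [P3→Y gives 6>2]
(A,R,Y): not NE [P1→C gives 5>0; P2→P gives 1>0]
(A,R,Z): not NE [P3→Y gives 6>1]
(A,R,W): not NE [P1→C gives 8>4; P2→Q gives 9>1; P3→Y gives 6>3]
(B,P,X): not NE [P1→C gives 7>2; P3→W gives 6>0]
(B,P,Y): not NE [P1→C gives 5>4; P2→R gives 9>0; P3→W gives 6>1]
(B,P,Z): not NE [P1→D gives 9>4; P2→Q gives 7>0; P3→W gives 6>4]
(B,P,W): not NE [P1→A gives 2>0; P2→R gives 5>3]
(B,Q,X): not NE [P1→A gives 9>6; P2→P gives 9>1; P3→Z gives 10>0]
(B,Q,Y): not NE [P2→R gives 9>6; P3→Z gives 10>8]
(B,Q,Z): NE
(B,Q,W): not NE [P1→C gives 8>2; P2→R gives 5>3; P3→Z gives 10>9]
(B,R,X): not NE [P1→A gives 9>1; P2→P gives 9>3]
(B,R,Y): not NE [P1→C gives 5>1; P3→X gives 9>3]
(B,R,Z): not NE [P1→D gives 9>3; P2→Q gives 7>1; P3→X gives 9>6]
(B,R,W): not NE [P1→C gives 8>0; P3→X gives 9>4]
(C,P,X): not NE [P3→Z gives 9>0]
(C,P,Y): not NE [P2→R gives 9>1; P3→Z gives 9>4]
(C,P,Z): not NE [P1→D gives 9>7; P2→R gives 8>7]
(C,P,W): not NE [P1→A gives 2>0; P3→Z gives 9>1]
(C,Q,X): not NE [P1→A gives 9>3; P2→P gives 9>0; P3→W gives 6>0]
(C,Q,Y): not NE [P1→B gives 9>4; P2→R gives 9>2; P3→W gives 6>1]
(C,Q,Z): not NE [P1→B gives 11>3; P2→R gives 8>7]
(C,Q,W): not NE [P2→P gives 4>1]
(C,R,X): not NE [P1→A gives 9>1; P2→P gives 9>2]
(C,R,Y): not NE [P3→X gives 9>2]
(C,R,Z): not NE [P1→D gives 9>1; P3→X gives 9>2]
(C,R,W): not NE [P2→P gives 4>3; P3→X gives 9>3]
(D,P,X): not NE [P1→C gives 7>6; P2→Q gives 4>0]
(D,P,Y): not NE [P1→C gives 5>3; P3→X gives 9>0]
(D,P,Z): not NE [P2→Q gives 7>1; P3→X gives 9>5]
(D,P,W): not NE [P1→A gives 2>1; P2→Q gives 4>0; P3→X gives 9>2]
(D,Q,X): not NE [P1→A gives 9>5]
(D,Q,Y): not NE [P1→B gives 9>2; P3→X gives 6>2]
(D,Q,Z): not NE [P1→B gives 11>9; P3→X gives 6>1]
(D,Q,W): not NE [P1→C gives 8>7; P3→X gives 6>2]
(D,R,X): not NE [P1→A gives 9>0; P2→Q gives 4>2; P3→Z gives 8>5]
(D,R,Y): not NE [P1→C gives 5>3; P2→Q gives 9>1; P3→Z gives 8>6]
(D,R,Z): not NE [P2→Q gives 7>1]
(D,R,W): not NE [P1→C gives 8>3; P2→Q gives 4>2; P3→Z gives 8>2]

NE set: (B,Q,Z)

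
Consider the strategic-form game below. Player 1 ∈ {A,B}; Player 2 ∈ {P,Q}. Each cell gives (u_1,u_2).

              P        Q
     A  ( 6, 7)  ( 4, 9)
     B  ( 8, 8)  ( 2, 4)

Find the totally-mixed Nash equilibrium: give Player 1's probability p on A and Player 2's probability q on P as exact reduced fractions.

P1 indiff ⇒ q·6+(1-q)·4 = q·8+(1-q)·2 ⇒ q(-2) = (1-q)(-2) ⇒ q = 1/2
P2 indiff ⇒ p·7+(1-p)·8 = p·9+(1-p)·4 ⇒ p(-2) = (1-p)(-4) ⇒ p = 2/3

P1 mixes 2/3 on A; P2 mixes 1/2 on P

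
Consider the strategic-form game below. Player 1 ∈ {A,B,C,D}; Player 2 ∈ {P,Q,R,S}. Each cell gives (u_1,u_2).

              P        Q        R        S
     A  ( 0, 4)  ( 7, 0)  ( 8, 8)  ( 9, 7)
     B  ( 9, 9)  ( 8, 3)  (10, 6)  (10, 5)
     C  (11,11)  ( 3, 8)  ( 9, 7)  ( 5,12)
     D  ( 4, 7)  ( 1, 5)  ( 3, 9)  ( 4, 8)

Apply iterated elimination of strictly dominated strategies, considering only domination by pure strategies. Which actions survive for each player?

P1 drop A (B beats it: P:9>0 Q:8>7 R:10>8 S:10>9)
P1 drop D (B beats it: P:9>4 Q:8>1 R:10>3 S:10>4)
P2 drop Q (P beats it: B:9>3 C:11>8)
P2 drop R (P beats it: B:9>6 C:11>7)
P1→{B,C} P2→{P,S}

Remaining: P1:{B,C} P2:{P,S}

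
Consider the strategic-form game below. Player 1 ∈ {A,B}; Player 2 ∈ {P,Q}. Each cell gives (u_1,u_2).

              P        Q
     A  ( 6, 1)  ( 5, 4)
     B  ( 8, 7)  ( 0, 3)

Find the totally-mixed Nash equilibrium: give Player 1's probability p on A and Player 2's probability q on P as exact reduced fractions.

P1 mixes 4/7 on A; P2 mixes 5/7 on P

P1 indiff ⇒ q·6+(1-q)·5 = q·8+(1-q)·0 ⇒ q(-2) = (1-q)(-5) ⇒ q = 5/7
P2 indiff ⇒ p·1+(1-p)·7 = p·4+(1-p)·3 ⇒ p(-3) = (1-p)(-4) ⇒ p = 4/7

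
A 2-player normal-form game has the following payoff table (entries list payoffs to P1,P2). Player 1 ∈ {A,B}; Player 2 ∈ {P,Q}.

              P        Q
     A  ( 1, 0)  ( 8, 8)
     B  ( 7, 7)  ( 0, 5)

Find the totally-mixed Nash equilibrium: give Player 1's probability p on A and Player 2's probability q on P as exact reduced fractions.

p=1/5, q=4/7

P1 indiff ⇒ q·1+(1-q)·8 = q·7+(1-q)·0 ⇒ q(-6) = (1-q)(-8) ⇒ q = 4/7
P2 indiff ⇒ p·0+(1-p)·7 = p·8+(1-p)·5 ⇒ p(-8) = (1-p)(-2) ⇒ p = 1/5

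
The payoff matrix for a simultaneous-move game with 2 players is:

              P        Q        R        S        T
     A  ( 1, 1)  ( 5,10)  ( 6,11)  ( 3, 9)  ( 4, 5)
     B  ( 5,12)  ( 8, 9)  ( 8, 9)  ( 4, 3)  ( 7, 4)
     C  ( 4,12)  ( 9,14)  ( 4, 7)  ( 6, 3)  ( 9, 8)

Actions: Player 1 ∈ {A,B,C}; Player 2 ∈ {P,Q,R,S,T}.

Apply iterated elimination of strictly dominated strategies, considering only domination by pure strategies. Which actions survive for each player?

IESDS → P1:{B,C} P2:{P,Q}

P1 drop A (B beats it: P:5>1 Q:8>5 R:8>6 S:4>3 T:7>4)
P2 drop R (P beats it: B:12>9 C:12>7)
P2 drop S (P beats it: B:12>3 C:12>3)
P2 drop T (P beats it: B:12>4 C:12>8)
P1→{B,C} P2→{P,Q}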